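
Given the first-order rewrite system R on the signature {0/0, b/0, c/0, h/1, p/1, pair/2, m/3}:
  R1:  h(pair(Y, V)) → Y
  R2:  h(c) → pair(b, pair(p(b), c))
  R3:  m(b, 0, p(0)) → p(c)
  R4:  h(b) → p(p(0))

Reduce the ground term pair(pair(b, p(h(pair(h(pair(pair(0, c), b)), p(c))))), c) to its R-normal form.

1. pair(pair(b, p(h(pair(h(pair(pair(0, c), b)), p(c))))), c)  →  pair(pair(b, p(h(pair(pair(0, c), b)))), c)   [R1 at 1.2.1]
2. pair(pair(b, p(h(pair(pair(0, c), b)))), c)  →  pair(pair(b, p(pair(0, c))), c)   [R1 at 1.2.1]

pair(pair(b, p(pair(0, c))), c)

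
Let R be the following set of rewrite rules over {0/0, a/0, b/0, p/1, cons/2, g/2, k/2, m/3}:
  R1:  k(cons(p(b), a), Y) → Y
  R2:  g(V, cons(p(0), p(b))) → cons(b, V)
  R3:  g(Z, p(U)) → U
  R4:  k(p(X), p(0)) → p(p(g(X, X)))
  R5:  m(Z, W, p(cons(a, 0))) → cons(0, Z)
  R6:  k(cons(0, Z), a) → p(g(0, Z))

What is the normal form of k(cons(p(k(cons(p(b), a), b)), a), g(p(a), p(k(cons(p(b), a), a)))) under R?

1. k(cons(p(k(cons(p(b), a), b)), a), g(p(a), p(k(cons(p(b), a), a))))  →  k(cons(p(b), a), g(p(a), p(k(cons(p(b), a), a))))   [R1 at 1.1.1]
2. k(cons(p(b), a), g(p(a), p(k(cons(p(b), a), a))))  →  g(p(a), p(k(cons(p(b), a), a)))   [R1 at ε]
3. g(p(a), p(k(cons(p(b), a), a)))  →  k(cons(p(b), a), a)   [R3 at ε]
4. k(cons(p(b), a), a)  →  a   [R1 at ε]

a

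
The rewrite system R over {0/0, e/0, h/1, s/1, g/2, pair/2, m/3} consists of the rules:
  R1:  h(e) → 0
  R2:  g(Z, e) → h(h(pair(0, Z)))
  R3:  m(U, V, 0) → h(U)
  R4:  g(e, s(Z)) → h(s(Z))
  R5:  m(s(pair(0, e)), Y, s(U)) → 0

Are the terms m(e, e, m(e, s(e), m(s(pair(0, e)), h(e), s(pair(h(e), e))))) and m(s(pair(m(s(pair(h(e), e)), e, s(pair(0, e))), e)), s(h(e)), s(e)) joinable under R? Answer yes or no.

Reduce t₁ = m(e, e, m(e, s(e), m(s(pair(0, e)), h(e), s(pair(h(e), e))))):
1. m(e, e, m(e, s(e), m(s(pair(0, e)), h(e), s(pair(h(e), e)))))  →  m(e, e, m(e, s(e), 0))   [R5 at 3.3]
2. m(e, e, m(e, s(e), 0))  →  m(e, e, h(e))   [R3 at 3]
3. m(e, e, h(e))  →  m(e, e, 0)   [R1 at 3]
4. m(e, e, 0)  →  h(e)   [R3 at ε]
5. h(e)  →  0   [R1 at ε]

Reduce t₂ = m(s(pair(m(s(pair(h(e), e)), e, s(pair(0, e))), e)), s(h(e)), s(e)):
1. m(s(pair(m(s(pair(h(e), e)), e, s(pair(0, e))), e)), s(h(e)), s(e))  →  m(s(pair(m(s(pair(0, e)), e, s(pair(0, e))), e)), s(h(e)), s(e))   [R1 at 1.1.1.1.1.1]
2. m(s(pair(m(s(pair(0, e)), e, s(pair(0, e))), e)), s(h(e)), s(e))  →  m(s(pair(0, e)), s(h(e)), s(e))   [R5 at 1.1.1]
3. m(s(pair(0, e)), s(h(e)), s(e))  →  0   [R5 at ε]

yes — NF(t₁) = 0, NF(t₂) = 0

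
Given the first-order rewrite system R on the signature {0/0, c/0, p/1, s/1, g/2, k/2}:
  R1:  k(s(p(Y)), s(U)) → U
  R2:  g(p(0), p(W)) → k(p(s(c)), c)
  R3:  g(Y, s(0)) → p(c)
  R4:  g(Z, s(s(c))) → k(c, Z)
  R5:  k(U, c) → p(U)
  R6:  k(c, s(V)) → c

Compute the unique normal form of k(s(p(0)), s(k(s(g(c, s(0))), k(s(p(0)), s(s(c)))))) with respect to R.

1. k(s(p(0)), s(k(s(g(c, s(0))), k(s(p(0)), s(s(c))))))  →  k(s(g(c, s(0))), k(s(p(0)), s(s(c))))   [R1 at ε]
2. k(s(g(c, s(0))), k(s(p(0)), s(s(c))))  →  k(s(p(c)), k(s(p(0)), s(s(c))))   [R3 at 1.1]
3. k(s(p(c)), k(s(p(0)), s(s(c))))  →  k(s(p(c)), s(c))   [R1 at 2]
4. k(s(p(c)), s(c))  →  c   [R1 at ε]

c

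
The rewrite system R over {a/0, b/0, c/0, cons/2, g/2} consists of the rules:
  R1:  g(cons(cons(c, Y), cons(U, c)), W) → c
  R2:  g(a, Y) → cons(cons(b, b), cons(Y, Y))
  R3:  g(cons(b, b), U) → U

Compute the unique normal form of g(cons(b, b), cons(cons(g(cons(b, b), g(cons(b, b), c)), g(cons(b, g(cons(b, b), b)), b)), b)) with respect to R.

cons(cons(c, b), b)

1. g(cons(b, b), cons(cons(g(cons(b, b), g(cons(b, b), c)), g(cons(b, g(cons(b, b), b)), b)), b))  →  cons(cons(g(cons(b, b), g(cons(b, b), c)), g(cons(b, g(cons(b, b), b)), b)), b)   [R3 at ε]
2. cons(cons(g(cons(b, b), g(cons(b, b), c)), g(cons(b, g(cons(b, b), b)), b)), b)  →  cons(cons(g(cons(b, b), c), g(cons(b, g(cons(b, b), b)), b)), b)   [R3 at 1.1]
3. cons(cons(g(cons(b, b), c), g(cons(b, g(cons(b, b), b)), b)), b)  →  cons(cons(c, g(cons(b, g(cons(b, b), b)), b)), b)   [R3 at 1.1]
4. cons(cons(c, g(cons(b, g(cons(b, b), b)), b)), b)  →  cons(cons(c, g(cons(b, b), b)), b)   [R3 at 1.2.1.2]
5. cons(cons(c, g(cons(b, b), b)), b)  →  cons(cons(c, b), b)   [R3 at 1.2]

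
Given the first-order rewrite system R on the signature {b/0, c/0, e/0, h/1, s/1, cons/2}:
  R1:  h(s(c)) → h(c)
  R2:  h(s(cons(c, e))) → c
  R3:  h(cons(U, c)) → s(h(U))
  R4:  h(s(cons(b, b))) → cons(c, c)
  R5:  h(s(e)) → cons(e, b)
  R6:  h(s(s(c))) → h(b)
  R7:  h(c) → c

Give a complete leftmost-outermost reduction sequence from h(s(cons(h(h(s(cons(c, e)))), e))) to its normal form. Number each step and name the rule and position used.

1. h(s(cons(h(h(s(cons(c, e)))), e)))  →  h(s(cons(h(c), e)))   [R2 at 1.1.1.1]
2. h(s(cons(h(c), e)))  →  h(s(cons(c, e)))   [R7 at 1.1.1]
3. h(s(cons(c, e)))  →  c   [R2 at ε]

c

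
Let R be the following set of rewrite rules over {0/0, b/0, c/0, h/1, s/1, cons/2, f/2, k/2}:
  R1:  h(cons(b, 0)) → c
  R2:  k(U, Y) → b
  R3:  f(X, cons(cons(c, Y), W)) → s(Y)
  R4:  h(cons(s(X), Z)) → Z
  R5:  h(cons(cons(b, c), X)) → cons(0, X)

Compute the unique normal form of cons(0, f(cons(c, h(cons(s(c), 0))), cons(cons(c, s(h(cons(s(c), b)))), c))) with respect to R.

1. cons(0, f(cons(c, h(cons(s(c), 0))), cons(cons(c, s(h(cons(s(c), b)))), c)))  →  cons(0, s(s(h(cons(s(c), b)))))   [R3 at 2]
2. cons(0, s(s(h(cons(s(c), b)))))  →  cons(0, s(s(b)))   [R4 at 2.1.1]

cons(0, s(s(b)))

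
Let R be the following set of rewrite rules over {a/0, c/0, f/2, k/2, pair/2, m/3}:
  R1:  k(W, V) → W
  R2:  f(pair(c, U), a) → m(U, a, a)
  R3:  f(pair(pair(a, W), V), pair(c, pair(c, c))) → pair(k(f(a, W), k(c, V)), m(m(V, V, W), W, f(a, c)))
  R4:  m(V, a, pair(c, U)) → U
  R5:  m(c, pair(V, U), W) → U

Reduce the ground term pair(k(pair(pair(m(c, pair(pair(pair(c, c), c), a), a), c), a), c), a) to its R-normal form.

pair(pair(pair(a, c), a), a)

1. pair(k(pair(pair(m(c, pair(pair(pair(c, c), c), a), a), c), a), c), a)  →  pair(pair(pair(m(c, pair(pair(pair(c, c), c), a), a), c), a), a)   [R1 at 1]
2. pair(pair(pair(m(c, pair(pair(pair(c, c), c), a), a), c), a), a)  →  pair(pair(pair(a, c), a), a)   [R5 at 1.1.1]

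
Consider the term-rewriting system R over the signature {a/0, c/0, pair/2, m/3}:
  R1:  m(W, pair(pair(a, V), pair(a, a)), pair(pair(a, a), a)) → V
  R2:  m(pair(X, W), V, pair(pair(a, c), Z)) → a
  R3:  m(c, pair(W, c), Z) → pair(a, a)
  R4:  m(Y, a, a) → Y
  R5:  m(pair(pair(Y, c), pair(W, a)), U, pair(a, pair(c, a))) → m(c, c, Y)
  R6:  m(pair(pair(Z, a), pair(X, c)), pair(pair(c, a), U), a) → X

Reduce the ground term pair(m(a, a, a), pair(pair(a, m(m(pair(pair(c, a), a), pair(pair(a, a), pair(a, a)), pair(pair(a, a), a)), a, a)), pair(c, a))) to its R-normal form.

1. pair(m(a, a, a), pair(pair(a, m(m(pair(pair(c, a), a), pair(pair(a, a), pair(a, a)), pair(pair(a, a), a)), a, a)), pair(c, a)))  →  pair(a, pair(pair(a, m(m(pair(pair(c, a), a), pair(pair(a, a), pair(a, a)), pair(pair(a, a), a)), a, a)), pair(c, a)))   [R4 at 1]
2. pair(a, pair(pair(a, m(m(pair(pair(c, a), a), pair(pair(a, a), pair(a, a)), pair(pair(a, a), a)), a, a)), pair(c, a)))  →  pair(a, pair(pair(a, m(pair(pair(c, a), a), pair(pair(a, a), pair(a, a)), pair(pair(a, a), a))), pair(c, a)))   [R4 at 2.1.2]
3. pair(a, pair(pair(a, m(pair(pair(c, a), a), pair(pair(a, a), pair(a, a)), pair(pair(a, a), a))), pair(c, a)))  →  pair(a, pair(pair(a, a), pair(c, a)))   [R1 at 2.1.2]

pair(a, pair(pair(a, a), pair(c, a)))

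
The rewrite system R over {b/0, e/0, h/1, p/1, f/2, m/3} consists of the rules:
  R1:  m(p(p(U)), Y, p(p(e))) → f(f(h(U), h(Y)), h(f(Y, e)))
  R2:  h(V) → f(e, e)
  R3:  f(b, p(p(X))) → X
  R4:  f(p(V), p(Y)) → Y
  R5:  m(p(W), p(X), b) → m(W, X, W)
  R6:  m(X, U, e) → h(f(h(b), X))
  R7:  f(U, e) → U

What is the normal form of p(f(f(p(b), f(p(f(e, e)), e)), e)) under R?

p(e)

1. p(f(f(p(b), f(p(f(e, e)), e)), e))  →  p(f(p(b), f(p(f(e, e)), e)))   [R7 at 1]
2. p(f(p(b), f(p(f(e, e)), e)))  →  p(f(p(b), p(f(e, e))))   [R7 at 1.2]
3. p(f(p(b), p(f(e, e))))  →  p(f(e, e))   [R4 at 1]
4. p(f(e, e))  →  p(e)   [R7 at 1]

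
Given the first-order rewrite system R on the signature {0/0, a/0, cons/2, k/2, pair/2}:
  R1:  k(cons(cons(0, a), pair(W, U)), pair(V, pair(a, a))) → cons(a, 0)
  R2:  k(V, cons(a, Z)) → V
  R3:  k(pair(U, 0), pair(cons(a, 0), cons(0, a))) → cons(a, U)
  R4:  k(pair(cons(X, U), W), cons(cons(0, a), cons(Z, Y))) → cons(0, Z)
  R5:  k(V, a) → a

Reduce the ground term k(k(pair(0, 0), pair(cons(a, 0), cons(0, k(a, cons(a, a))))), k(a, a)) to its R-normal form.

1. k(k(pair(0, 0), pair(cons(a, 0), cons(0, k(a, cons(a, a))))), k(a, a))  →  k(k(pair(0, 0), pair(cons(a, 0), cons(0, a))), k(a, a))   [R2 at 1.2.2.2]
2. k(k(pair(0, 0), pair(cons(a, 0), cons(0, a))), k(a, a))  →  k(cons(a, 0), k(a, a))   [R3 at 1]
3. k(cons(a, 0), k(a, a))  →  k(cons(a, 0), a)   [R5 at 2]
4. k(cons(a, 0), a)  →  a   [R5 at ε]

a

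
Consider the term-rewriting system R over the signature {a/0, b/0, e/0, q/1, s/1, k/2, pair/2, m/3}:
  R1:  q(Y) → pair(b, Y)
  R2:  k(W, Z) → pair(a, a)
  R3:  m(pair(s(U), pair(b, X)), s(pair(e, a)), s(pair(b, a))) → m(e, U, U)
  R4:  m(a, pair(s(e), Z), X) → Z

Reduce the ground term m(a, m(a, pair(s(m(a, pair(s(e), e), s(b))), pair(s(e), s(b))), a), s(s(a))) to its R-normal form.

1. m(a, m(a, pair(s(m(a, pair(s(e), e), s(b))), pair(s(e), s(b))), a), s(s(a)))  →  m(a, m(a, pair(s(e), pair(s(e), s(b))), a), s(s(a)))   [R4 at 2.2.1.1]
2. m(a, m(a, pair(s(e), pair(s(e), s(b))), a), s(s(a)))  →  m(a, pair(s(e), s(b)), s(s(a)))   [R4 at 2]
3. m(a, pair(s(e), s(b)), s(s(a)))  →  s(b)   [R4 at ε]

s(b)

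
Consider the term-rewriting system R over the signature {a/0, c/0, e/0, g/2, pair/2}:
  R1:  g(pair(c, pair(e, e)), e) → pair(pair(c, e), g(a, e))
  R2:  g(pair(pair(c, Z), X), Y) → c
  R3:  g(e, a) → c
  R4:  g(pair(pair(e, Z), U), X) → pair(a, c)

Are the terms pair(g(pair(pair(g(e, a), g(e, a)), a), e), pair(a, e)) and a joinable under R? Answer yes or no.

Reduce t₁ = pair(g(pair(pair(g(e, a), g(e, a)), a), e), pair(a, e)):
1. pair(g(pair(pair(g(e, a), g(e, a)), a), e), pair(a, e))  →  pair(g(pair(pair(c, g(e, a)), a), e), pair(a, e))   [R3 at 1.1.1.1]
2. pair(g(pair(pair(c, g(e, a)), a), e), pair(a, e))  →  pair(c, pair(a, e))   [R2 at 1]

Reduce t₂ = a:

no — NF(t₁) = pair(c, pair(a, e)), NF(t₂) = a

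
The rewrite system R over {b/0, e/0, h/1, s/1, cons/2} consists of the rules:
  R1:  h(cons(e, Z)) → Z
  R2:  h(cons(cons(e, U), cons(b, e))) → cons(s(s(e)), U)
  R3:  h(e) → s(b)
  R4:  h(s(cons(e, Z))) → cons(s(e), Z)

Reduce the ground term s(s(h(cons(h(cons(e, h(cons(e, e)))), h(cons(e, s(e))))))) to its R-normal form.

1. s(s(h(cons(h(cons(e, h(cons(e, e)))), h(cons(e, s(e)))))))  →  s(s(h(cons(h(cons(e, e)), h(cons(e, s(e)))))))   [R1 at 1.1.1.1]
2. s(s(h(cons(h(cons(e, e)), h(cons(e, s(e)))))))  →  s(s(h(cons(e, h(cons(e, s(e)))))))   [R1 at 1.1.1.1]
3. s(s(h(cons(e, h(cons(e, s(e)))))))  →  s(s(h(cons(e, s(e)))))   [R1 at 1.1]
4. s(s(h(cons(e, s(e)))))  →  s(s(s(e)))   [R1 at 1.1]

s(s(s(e)))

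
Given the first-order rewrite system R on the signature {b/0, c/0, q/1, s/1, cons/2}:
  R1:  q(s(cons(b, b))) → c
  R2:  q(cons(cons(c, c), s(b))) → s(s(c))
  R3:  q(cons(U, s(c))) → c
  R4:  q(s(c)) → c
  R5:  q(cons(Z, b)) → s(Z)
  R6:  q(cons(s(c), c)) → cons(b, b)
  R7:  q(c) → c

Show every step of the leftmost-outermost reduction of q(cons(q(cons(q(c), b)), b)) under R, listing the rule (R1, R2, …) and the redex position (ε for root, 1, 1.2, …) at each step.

s(s(c))

1. q(cons(q(cons(q(c), b)), b))  →  s(q(cons(q(c), b)))   [R5 at ε]
2. s(q(cons(q(c), b)))  →  s(s(q(c)))   [R5 at 1]
3. s(s(q(c)))  →  s(s(c))   [R7 at 1.1]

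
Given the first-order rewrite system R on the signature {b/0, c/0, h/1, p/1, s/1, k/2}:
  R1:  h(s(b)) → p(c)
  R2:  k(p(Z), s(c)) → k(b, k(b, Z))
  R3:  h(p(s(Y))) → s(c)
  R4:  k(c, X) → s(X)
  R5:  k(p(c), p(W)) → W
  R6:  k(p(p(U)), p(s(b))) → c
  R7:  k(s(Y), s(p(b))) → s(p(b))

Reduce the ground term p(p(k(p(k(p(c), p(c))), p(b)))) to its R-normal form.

p(p(b))

1. p(p(k(p(k(p(c), p(c))), p(b))))  →  p(p(k(p(c), p(b))))   [R5 at 1.1.1.1]
2. p(p(k(p(c), p(b))))  →  p(p(b))   [R5 at 1.1]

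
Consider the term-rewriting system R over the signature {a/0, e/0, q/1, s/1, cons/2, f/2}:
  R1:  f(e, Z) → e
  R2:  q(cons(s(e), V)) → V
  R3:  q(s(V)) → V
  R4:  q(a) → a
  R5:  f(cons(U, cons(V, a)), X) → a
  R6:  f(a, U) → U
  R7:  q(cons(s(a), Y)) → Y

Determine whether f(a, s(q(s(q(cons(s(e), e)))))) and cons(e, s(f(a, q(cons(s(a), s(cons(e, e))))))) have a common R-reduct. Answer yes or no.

no — NF(t₁) = s(e), NF(t₂) = cons(e, s(s(cons(e, e))))

Reduce t₁ = f(a, s(q(s(q(cons(s(e), e)))))):
1. f(a, s(q(s(q(cons(s(e), e))))))  →  s(q(s(q(cons(s(e), e)))))   [R6 at ε]
2. s(q(s(q(cons(s(e), e)))))  →  s(q(cons(s(e), e)))   [R3 at 1]
3. s(q(cons(s(e), e)))  →  s(e)   [R2 at 1]

Reduce t₂ = cons(e, s(f(a, q(cons(s(a), s(cons(e, e))))))):
1. cons(e, s(f(a, q(cons(s(a), s(cons(e, e)))))))  →  cons(e, s(q(cons(s(a), s(cons(e, e))))))   [R6 at 2.1]
2. cons(e, s(q(cons(s(a), s(cons(e, e))))))  →  cons(e, s(s(cons(e, e))))   [R7 at 2.1]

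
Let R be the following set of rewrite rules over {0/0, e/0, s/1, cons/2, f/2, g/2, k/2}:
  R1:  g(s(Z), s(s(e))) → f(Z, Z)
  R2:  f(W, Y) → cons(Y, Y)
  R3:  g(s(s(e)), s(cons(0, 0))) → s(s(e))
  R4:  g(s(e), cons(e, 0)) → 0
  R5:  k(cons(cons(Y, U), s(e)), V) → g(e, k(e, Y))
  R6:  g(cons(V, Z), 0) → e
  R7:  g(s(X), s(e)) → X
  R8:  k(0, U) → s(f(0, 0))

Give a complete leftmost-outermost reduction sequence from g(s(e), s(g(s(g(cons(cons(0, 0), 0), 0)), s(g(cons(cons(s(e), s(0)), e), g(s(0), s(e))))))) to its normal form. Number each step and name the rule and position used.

e

1. g(s(e), s(g(s(g(cons(cons(0, 0), 0), 0)), s(g(cons(cons(s(e), s(0)), e), g(s(0), s(e)))))))  →  g(s(e), s(g(s(e), s(g(cons(cons(s(e), s(0)), e), g(s(0), s(e)))))))   [R6 at 2.1.1.1]
2. g(s(e), s(g(s(e), s(g(cons(cons(s(e), s(0)), e), g(s(0), s(e)))))))  →  g(s(e), s(g(s(e), s(g(cons(cons(s(e), s(0)), e), 0)))))   [R7 at 2.1.2.1.2]
3. g(s(e), s(g(s(e), s(g(cons(cons(s(e), s(0)), e), 0)))))  →  g(s(e), s(g(s(e), s(e))))   [R6 at 2.1.2.1]
4. g(s(e), s(g(s(e), s(e))))  →  g(s(e), s(e))   [R7 at 2.1]
5. g(s(e), s(e))  →  e   [R7 at ε]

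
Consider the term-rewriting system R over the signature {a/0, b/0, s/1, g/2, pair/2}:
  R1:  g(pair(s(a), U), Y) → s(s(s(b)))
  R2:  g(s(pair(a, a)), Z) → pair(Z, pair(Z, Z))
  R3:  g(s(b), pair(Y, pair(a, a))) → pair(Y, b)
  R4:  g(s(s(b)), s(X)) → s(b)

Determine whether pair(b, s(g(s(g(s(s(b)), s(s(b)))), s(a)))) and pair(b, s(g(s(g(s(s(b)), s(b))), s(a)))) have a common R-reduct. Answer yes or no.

Reduce t₁ = pair(b, s(g(s(g(s(s(b)), s(s(b)))), s(a)))):
1. pair(b, s(g(s(g(s(s(b)), s(s(b)))), s(a))))  →  pair(b, s(g(s(s(b)), s(a))))   [R4 at 2.1.1.1]
2. pair(b, s(g(s(s(b)), s(a))))  →  pair(b, s(s(b)))   [R4 at 2.1]

Reduce t₂ = pair(b, s(g(s(g(s(s(b)), s(b))), s(a)))):
1. pair(b, s(g(s(g(s(s(b)), s(b))), s(a))))  →  pair(b, s(g(s(s(b)), s(a))))   [R4 at 2.1.1.1]
2. pair(b, s(g(s(s(b)), s(a))))  →  pair(b, s(s(b)))   [R4 at 2.1]

yes — NF(t₁) = pair(b, s(s(b))), NF(t₂) = pair(b, s(s(b)))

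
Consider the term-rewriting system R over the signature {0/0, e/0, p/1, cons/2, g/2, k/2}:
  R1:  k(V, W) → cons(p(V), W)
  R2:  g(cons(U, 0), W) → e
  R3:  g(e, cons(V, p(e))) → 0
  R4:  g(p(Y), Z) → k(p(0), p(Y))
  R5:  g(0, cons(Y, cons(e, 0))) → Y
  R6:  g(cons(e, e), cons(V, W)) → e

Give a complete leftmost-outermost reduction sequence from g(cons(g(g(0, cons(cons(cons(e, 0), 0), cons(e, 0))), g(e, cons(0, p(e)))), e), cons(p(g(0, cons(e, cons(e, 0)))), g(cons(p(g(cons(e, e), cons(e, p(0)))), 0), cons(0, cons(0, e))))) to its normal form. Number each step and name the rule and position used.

e

1. g(cons(g(g(0, cons(cons(cons(e, 0), 0), cons(e, 0))), g(e, cons(0, p(e)))), e), cons(p(g(0, cons(e, cons(e, 0)))), g(cons(p(g(cons(e, e), cons(e, p(0)))), 0), cons(0, cons(0, e)))))  →  g(cons(g(cons(cons(e, 0), 0), g(e, cons(0, p(e)))), e), cons(p(g(0, cons(e, cons(e, 0)))), g(cons(p(g(cons(e, e), cons(e, p(0)))), 0), cons(0, cons(0, e)))))   [R5 at 1.1.1]
2. g(cons(g(cons(cons(e, 0), 0), g(e, cons(0, p(e)))), e), cons(p(g(0, cons(e, cons(e, 0)))), g(cons(p(g(cons(e, e), cons(e, p(0)))), 0), cons(0, cons(0, e)))))  →  g(cons(e, e), cons(p(g(0, cons(e, cons(e, 0)))), g(cons(p(g(cons(e, e), cons(e, p(0)))), 0), cons(0, cons(0, e)))))   [R2 at 1.1]
3. g(cons(e, e), cons(p(g(0, cons(e, cons(e, 0)))), g(cons(p(g(cons(e, e), cons(e, p(0)))), 0), cons(0, cons(0, e)))))  →  e   [R6 at ε]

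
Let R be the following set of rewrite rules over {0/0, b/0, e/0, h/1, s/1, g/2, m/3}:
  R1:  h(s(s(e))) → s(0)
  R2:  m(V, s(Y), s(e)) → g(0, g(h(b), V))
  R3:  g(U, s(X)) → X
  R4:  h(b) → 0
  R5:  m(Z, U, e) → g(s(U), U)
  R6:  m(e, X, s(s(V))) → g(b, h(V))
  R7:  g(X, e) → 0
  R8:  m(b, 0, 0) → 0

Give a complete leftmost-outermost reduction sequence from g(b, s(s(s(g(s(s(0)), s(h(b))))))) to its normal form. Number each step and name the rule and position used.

s(s(0))

1. g(b, s(s(s(g(s(s(0)), s(h(b)))))))  →  s(s(g(s(s(0)), s(h(b)))))   [R3 at ε]
2. s(s(g(s(s(0)), s(h(b)))))  →  s(s(h(b)))   [R3 at 1.1]
3. s(s(h(b)))  →  s(s(0))   [R4 at 1.1]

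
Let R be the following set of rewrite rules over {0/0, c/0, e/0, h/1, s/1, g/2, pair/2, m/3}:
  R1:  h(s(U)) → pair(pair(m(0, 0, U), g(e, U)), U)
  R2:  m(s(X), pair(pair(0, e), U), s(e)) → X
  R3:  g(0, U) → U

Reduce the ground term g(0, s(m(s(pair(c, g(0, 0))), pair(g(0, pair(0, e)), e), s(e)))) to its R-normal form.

1. g(0, s(m(s(pair(c, g(0, 0))), pair(g(0, pair(0, e)), e), s(e))))  →  s(m(s(pair(c, g(0, 0))), pair(g(0, pair(0, e)), e), s(e)))   [R3 at ε]
2. s(m(s(pair(c, g(0, 0))), pair(g(0, pair(0, e)), e), s(e)))  →  s(m(s(pair(c, 0)), pair(g(0, pair(0, e)), e), s(e)))   [R3 at 1.1.1.2]
3. s(m(s(pair(c, 0)), pair(g(0, pair(0, e)), e), s(e)))  →  s(m(s(pair(c, 0)), pair(pair(0, e), e), s(e)))   [R3 at 1.2.1]
4. s(m(s(pair(c, 0)), pair(pair(0, e), e), s(e)))  →  s(pair(c, 0))   [R2 at 1]

s(pair(c, 0))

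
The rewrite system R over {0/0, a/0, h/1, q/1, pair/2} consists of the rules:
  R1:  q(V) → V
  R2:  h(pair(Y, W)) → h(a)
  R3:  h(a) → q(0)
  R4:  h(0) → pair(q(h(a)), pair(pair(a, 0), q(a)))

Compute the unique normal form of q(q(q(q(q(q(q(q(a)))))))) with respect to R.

1. q(q(q(q(q(q(q(q(a))))))))  →  q(q(q(q(q(q(q(a)))))))   [R1 at ε]
2. q(q(q(q(q(q(q(a)))))))  →  q(q(q(q(q(q(a))))))   [R1 at ε]
3. q(q(q(q(q(q(a))))))  →  q(q(q(q(q(a)))))   [R1 at ε]
4. q(q(q(q(q(a)))))  →  q(q(q(q(a))))   [R1 at ε]
5. q(q(q(q(a))))  →  q(q(q(a)))   [R1 at ε]
6. q(q(q(a)))  →  q(q(a))   [R1 at ε]
7. q(q(a))  →  q(a)   [R1 at ε]
8. q(a)  →  a   [R1 at ε]

a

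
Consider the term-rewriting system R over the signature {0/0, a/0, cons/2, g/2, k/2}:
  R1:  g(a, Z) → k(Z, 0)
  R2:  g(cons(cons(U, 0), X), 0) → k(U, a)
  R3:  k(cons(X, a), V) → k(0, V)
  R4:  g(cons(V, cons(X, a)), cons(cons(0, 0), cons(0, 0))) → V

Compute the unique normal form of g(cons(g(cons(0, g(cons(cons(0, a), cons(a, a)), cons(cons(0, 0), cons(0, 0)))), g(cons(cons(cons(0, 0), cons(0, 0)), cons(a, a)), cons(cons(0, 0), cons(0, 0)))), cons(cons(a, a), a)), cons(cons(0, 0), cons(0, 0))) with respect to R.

0

1. g(cons(g(cons(0, g(cons(cons(0, a), cons(a, a)), cons(cons(0, 0), cons(0, 0)))), g(cons(cons(cons(0, 0), cons(0, 0)), cons(a, a)), cons(cons(0, 0), cons(0, 0)))), cons(cons(a, a), a)), cons(cons(0, 0), cons(0, 0)))  →  g(cons(0, g(cons(cons(0, a), cons(a, a)), cons(cons(0, 0), cons(0, 0)))), g(cons(cons(cons(0, 0), cons(0, 0)), cons(a, a)), cons(cons(0, 0), cons(0, 0))))   [R4 at ε]
2. g(cons(0, g(cons(cons(0, a), cons(a, a)), cons(cons(0, 0), cons(0, 0)))), g(cons(cons(cons(0, 0), cons(0, 0)), cons(a, a)), cons(cons(0, 0), cons(0, 0))))  →  g(cons(0, cons(0, a)), g(cons(cons(cons(0, 0), cons(0, 0)), cons(a, a)), cons(cons(0, 0), cons(0, 0))))   [R4 at 1.2]
3. g(cons(0, cons(0, a)), g(cons(cons(cons(0, 0), cons(0, 0)), cons(a, a)), cons(cons(0, 0), cons(0, 0))))  →  g(cons(0, cons(0, a)), cons(cons(0, 0), cons(0, 0)))   [R4 at 2]
4. g(cons(0, cons(0, a)), cons(cons(0, 0), cons(0, 0)))  →  0   [R4 at ε]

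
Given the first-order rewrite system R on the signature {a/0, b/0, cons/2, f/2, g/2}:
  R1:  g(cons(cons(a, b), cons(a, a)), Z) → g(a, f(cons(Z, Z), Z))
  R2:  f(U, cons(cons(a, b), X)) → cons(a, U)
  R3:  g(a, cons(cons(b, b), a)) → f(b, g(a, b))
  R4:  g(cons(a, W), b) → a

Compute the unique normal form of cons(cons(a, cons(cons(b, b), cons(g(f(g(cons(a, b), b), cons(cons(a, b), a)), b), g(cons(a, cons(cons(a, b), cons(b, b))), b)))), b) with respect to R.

cons(cons(a, cons(cons(b, b), cons(a, a))), b)

1. cons(cons(a, cons(cons(b, b), cons(g(f(g(cons(a, b), b), cons(cons(a, b), a)), b), g(cons(a, cons(cons(a, b), cons(b, b))), b)))), b)  →  cons(cons(a, cons(cons(b, b), cons(g(cons(a, g(cons(a, b), b)), b), g(cons(a, cons(cons(a, b), cons(b, b))), b)))), b)   [R2 at 1.2.2.1.1]
2. cons(cons(a, cons(cons(b, b), cons(g(cons(a, g(cons(a, b), b)), b), g(cons(a, cons(cons(a, b), cons(b, b))), b)))), b)  →  cons(cons(a, cons(cons(b, b), cons(a, g(cons(a, cons(cons(a, b), cons(b, b))), b)))), b)   [R4 at 1.2.2.1]
3. cons(cons(a, cons(cons(b, b), cons(a, g(cons(a, cons(cons(a, b), cons(b, b))), b)))), b)  →  cons(cons(a, cons(cons(b, b), cons(a, a))), b)   [R4 at 1.2.2.2]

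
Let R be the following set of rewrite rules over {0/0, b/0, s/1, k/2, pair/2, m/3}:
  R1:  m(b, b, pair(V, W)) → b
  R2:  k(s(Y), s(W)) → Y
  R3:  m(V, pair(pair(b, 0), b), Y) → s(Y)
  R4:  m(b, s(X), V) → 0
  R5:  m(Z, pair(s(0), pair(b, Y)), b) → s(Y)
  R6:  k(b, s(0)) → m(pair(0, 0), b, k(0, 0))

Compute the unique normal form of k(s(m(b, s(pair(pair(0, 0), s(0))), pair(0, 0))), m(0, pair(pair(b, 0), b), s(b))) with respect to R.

1. k(s(m(b, s(pair(pair(0, 0), s(0))), pair(0, 0))), m(0, pair(pair(b, 0), b), s(b)))  →  k(s(0), m(0, pair(pair(b, 0), b), s(b)))   [R4 at 1.1]
2. k(s(0), m(0, pair(pair(b, 0), b), s(b)))  →  k(s(0), s(s(b)))   [R3 at 2]
3. k(s(0), s(s(b)))  →  0   [R2 at ε]

0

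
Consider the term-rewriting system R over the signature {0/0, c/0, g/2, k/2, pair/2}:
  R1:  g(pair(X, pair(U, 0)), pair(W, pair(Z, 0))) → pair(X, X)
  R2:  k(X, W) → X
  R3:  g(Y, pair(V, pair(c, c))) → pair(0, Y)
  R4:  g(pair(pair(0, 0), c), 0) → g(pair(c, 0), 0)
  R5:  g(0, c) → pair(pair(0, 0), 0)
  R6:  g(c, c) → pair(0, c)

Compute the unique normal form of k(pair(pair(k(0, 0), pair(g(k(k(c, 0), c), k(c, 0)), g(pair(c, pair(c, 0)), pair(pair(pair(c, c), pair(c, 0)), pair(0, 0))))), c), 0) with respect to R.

pair(pair(0, pair(pair(0, c), pair(c, c))), c)

1. k(pair(pair(k(0, 0), pair(g(k(k(c, 0), c), k(c, 0)), g(pair(c, pair(c, 0)), pair(pair(pair(c, c), pair(c, 0)), pair(0, 0))))), c), 0)  →  pair(pair(k(0, 0), pair(g(k(k(c, 0), c), k(c, 0)), g(pair(c, pair(c, 0)), pair(pair(pair(c, c), pair(c, 0)), pair(0, 0))))), c)   [R2 at ε]
2. pair(pair(k(0, 0), pair(g(k(k(c, 0), c), k(c, 0)), g(pair(c, pair(c, 0)), pair(pair(pair(c, c), pair(c, 0)), pair(0, 0))))), c)  →  pair(pair(0, pair(g(k(k(c, 0), c), k(c, 0)), g(pair(c, pair(c, 0)), pair(pair(pair(c, c), pair(c, 0)), pair(0, 0))))), c)   [R2 at 1.1]
3. pair(pair(0, pair(g(k(k(c, 0), c), k(c, 0)), g(pair(c, pair(c, 0)), pair(pair(pair(c, c), pair(c, 0)), pair(0, 0))))), c)  →  pair(pair(0, pair(g(k(c, 0), k(c, 0)), g(pair(c, pair(c, 0)), pair(pair(pair(c, c), pair(c, 0)), pair(0, 0))))), c)   [R2 at 1.2.1.1]
4. pair(pair(0, pair(g(k(c, 0), k(c, 0)), g(pair(c, pair(c, 0)), pair(pair(pair(c, c), pair(c, 0)), pair(0, 0))))), c)  →  pair(pair(0, pair(g(c, k(c, 0)), g(pair(c, pair(c, 0)), pair(pair(pair(c, c), pair(c, 0)), pair(0, 0))))), c)   [R2 at 1.2.1.1]
5. pair(pair(0, pair(g(c, k(c, 0)), g(pair(c, pair(c, 0)), pair(pair(pair(c, c), pair(c, 0)), pair(0, 0))))), c)  →  pair(pair(0, pair(g(c, c), g(pair(c, pair(c, 0)), pair(pair(pair(c, c), pair(c, 0)), pair(0, 0))))), c)   [R2 at 1.2.1.2]
6. pair(pair(0, pair(g(c, c), g(pair(c, pair(c, 0)), pair(pair(pair(c, c), pair(c, 0)), pair(0, 0))))), c)  →  pair(pair(0, pair(pair(0, c), g(pair(c, pair(c, 0)), pair(pair(pair(c, c), pair(c, 0)), pair(0, 0))))), c)   [R6 at 1.2.1]
7. pair(pair(0, pair(pair(0, c), g(pair(c, pair(c, 0)), pair(pair(pair(c, c), pair(c, 0)), pair(0, 0))))), c)  →  pair(pair(0, pair(pair(0, c), pair(c, c))), c)   [R1 at 1.2.2]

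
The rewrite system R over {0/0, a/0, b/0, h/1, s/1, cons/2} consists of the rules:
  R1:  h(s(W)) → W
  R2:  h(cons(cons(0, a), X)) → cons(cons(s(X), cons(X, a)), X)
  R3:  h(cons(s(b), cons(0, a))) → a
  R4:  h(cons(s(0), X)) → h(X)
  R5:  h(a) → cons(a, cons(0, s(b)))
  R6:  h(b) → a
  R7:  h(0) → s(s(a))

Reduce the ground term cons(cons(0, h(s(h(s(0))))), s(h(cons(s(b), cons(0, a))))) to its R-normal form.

1. cons(cons(0, h(s(h(s(0))))), s(h(cons(s(b), cons(0, a)))))  →  cons(cons(0, h(s(0))), s(h(cons(s(b), cons(0, a)))))   [R1 at 1.2]
2. cons(cons(0, h(s(0))), s(h(cons(s(b), cons(0, a)))))  →  cons(cons(0, 0), s(h(cons(s(b), cons(0, a)))))   [R1 at 1.2]
3. cons(cons(0, 0), s(h(cons(s(b), cons(0, a)))))  →  cons(cons(0, 0), s(a))   [R3 at 2.1]

cons(cons(0, 0), s(a))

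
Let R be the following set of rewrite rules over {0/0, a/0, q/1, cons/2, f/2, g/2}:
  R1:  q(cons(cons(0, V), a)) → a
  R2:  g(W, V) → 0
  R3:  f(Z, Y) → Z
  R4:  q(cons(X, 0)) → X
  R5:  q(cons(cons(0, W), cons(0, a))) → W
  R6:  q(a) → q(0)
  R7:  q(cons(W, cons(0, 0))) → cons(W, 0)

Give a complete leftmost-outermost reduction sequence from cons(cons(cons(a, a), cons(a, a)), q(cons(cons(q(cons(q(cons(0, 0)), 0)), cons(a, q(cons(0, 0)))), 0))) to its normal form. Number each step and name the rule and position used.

cons(cons(cons(a, a), cons(a, a)), cons(0, cons(a, 0)))

1. cons(cons(cons(a, a), cons(a, a)), q(cons(cons(q(cons(q(cons(0, 0)), 0)), cons(a, q(cons(0, 0)))), 0)))  →  cons(cons(cons(a, a), cons(a, a)), cons(q(cons(q(cons(0, 0)), 0)), cons(a, q(cons(0, 0)))))   [R4 at 2]
2. cons(cons(cons(a, a), cons(a, a)), cons(q(cons(q(cons(0, 0)), 0)), cons(a, q(cons(0, 0)))))  →  cons(cons(cons(a, a), cons(a, a)), cons(q(cons(0, 0)), cons(a, q(cons(0, 0)))))   [R4 at 2.1]
3. cons(cons(cons(a, a), cons(a, a)), cons(q(cons(0, 0)), cons(a, q(cons(0, 0)))))  →  cons(cons(cons(a, a), cons(a, a)), cons(0, cons(a, q(cons(0, 0)))))   [R4 at 2.1]
4. cons(cons(cons(a, a), cons(a, a)), cons(0, cons(a, q(cons(0, 0)))))  →  cons(cons(cons(a, a), cons(a, a)), cons(0, cons(a, 0)))   [R4 at 2.2.2]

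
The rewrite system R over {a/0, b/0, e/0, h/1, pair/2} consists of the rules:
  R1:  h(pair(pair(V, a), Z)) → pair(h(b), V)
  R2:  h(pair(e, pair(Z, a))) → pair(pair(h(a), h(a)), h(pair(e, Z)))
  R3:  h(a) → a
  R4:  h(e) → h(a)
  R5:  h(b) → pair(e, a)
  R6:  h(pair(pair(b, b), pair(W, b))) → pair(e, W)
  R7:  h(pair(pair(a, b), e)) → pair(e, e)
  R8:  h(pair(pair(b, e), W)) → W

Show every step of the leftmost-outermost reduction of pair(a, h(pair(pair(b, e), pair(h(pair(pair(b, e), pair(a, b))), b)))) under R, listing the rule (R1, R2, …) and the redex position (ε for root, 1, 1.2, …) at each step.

1. pair(a, h(pair(pair(b, e), pair(h(pair(pair(b, e), pair(a, b))), b))))  →  pair(a, pair(h(pair(pair(b, e), pair(a, b))), b))   [R8 at 2]
2. pair(a, pair(h(pair(pair(b, e), pair(a, b))), b))  →  pair(a, pair(pair(a, b), b))   [R8 at 2.1]

pair(a, pair(pair(a, b), b))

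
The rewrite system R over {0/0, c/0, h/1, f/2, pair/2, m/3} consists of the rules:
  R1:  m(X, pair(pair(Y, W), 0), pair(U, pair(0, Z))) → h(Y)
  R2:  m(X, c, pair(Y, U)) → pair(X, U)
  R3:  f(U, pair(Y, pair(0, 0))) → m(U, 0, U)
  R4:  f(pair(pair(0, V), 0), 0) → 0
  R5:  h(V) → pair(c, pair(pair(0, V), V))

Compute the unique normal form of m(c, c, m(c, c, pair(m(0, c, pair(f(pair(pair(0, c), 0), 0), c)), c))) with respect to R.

1. m(c, c, m(c, c, pair(m(0, c, pair(f(pair(pair(0, c), 0), 0), c)), c)))  →  m(c, c, pair(c, c))   [R2 at 3]
2. m(c, c, pair(c, c))  →  pair(c, c)   [R2 at ε]

pair(c, c)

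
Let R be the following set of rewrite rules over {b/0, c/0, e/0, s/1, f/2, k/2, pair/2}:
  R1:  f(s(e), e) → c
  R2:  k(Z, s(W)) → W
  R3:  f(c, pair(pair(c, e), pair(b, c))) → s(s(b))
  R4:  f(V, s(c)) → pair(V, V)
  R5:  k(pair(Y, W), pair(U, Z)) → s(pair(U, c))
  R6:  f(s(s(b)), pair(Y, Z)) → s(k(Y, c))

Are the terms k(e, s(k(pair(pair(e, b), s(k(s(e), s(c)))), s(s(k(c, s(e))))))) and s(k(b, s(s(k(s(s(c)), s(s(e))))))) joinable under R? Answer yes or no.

Reduce t₁ = k(e, s(k(pair(pair(e, b), s(k(s(e), s(c)))), s(s(k(c, s(e))))))):
1. k(e, s(k(pair(pair(e, b), s(k(s(e), s(c)))), s(s(k(c, s(e)))))))  →  k(pair(pair(e, b), s(k(s(e), s(c)))), s(s(k(c, s(e)))))   [R2 at ε]
2. k(pair(pair(e, b), s(k(s(e), s(c)))), s(s(k(c, s(e)))))  →  s(k(c, s(e)))   [R2 at ε]
3. s(k(c, s(e)))  →  s(e)   [R2 at 1]

Reduce t₂ = s(k(b, s(s(k(s(s(c)), s(s(e))))))):
1. s(k(b, s(s(k(s(s(c)), s(s(e)))))))  →  s(s(k(s(s(c)), s(s(e)))))   [R2 at 1]
2. s(s(k(s(s(c)), s(s(e)))))  →  s(s(s(e)))   [R2 at 1.1]

no — NF(t₁) = s(e), NF(t₂) = s(s(s(e)))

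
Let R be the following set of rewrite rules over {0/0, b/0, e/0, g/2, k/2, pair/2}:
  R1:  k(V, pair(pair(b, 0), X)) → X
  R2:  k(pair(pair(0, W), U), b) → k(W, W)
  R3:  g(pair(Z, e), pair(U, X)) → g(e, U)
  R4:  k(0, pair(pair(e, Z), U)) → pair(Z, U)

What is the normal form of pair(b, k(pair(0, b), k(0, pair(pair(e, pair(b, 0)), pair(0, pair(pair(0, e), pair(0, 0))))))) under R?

pair(b, pair(0, pair(pair(0, e), pair(0, 0))))

1. pair(b, k(pair(0, b), k(0, pair(pair(e, pair(b, 0)), pair(0, pair(pair(0, e), pair(0, 0)))))))  →  pair(b, k(pair(0, b), pair(pair(b, 0), pair(0, pair(pair(0, e), pair(0, 0))))))   [R4 at 2.2]
2. pair(b, k(pair(0, b), pair(pair(b, 0), pair(0, pair(pair(0, e), pair(0, 0))))))  →  pair(b, pair(0, pair(pair(0, e), pair(0, 0))))   [R1 at 2]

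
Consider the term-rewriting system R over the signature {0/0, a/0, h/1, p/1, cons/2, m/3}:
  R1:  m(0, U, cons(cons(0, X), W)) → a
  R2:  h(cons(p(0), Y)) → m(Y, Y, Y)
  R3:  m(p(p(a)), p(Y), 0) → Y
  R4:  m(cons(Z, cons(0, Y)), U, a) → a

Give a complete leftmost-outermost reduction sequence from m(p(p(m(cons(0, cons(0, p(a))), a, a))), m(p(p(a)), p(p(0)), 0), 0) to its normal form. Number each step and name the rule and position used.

0

1. m(p(p(m(cons(0, cons(0, p(a))), a, a))), m(p(p(a)), p(p(0)), 0), 0)  →  m(p(p(a)), m(p(p(a)), p(p(0)), 0), 0)   [R4 at 1.1.1]
2. m(p(p(a)), m(p(p(a)), p(p(0)), 0), 0)  →  m(p(p(a)), p(0), 0)   [R3 at 2]
3. m(p(p(a)), p(0), 0)  →  0   [R3 at ε]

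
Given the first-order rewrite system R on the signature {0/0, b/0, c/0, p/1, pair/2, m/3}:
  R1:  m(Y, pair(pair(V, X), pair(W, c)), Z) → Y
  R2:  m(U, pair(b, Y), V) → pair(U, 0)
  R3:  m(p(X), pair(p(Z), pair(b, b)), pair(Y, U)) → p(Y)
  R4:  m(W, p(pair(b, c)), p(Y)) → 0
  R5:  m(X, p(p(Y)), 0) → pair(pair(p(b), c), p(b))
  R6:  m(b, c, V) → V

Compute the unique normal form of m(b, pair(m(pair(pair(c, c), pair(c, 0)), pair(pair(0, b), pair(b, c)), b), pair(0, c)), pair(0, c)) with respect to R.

b

1. m(b, pair(m(pair(pair(c, c), pair(c, 0)), pair(pair(0, b), pair(b, c)), b), pair(0, c)), pair(0, c))  →  m(b, pair(pair(pair(c, c), pair(c, 0)), pair(0, c)), pair(0, c))   [R1 at 2.1]
2. m(b, pair(pair(pair(c, c), pair(c, 0)), pair(0, c)), pair(0, c))  →  b   [R1 at ε]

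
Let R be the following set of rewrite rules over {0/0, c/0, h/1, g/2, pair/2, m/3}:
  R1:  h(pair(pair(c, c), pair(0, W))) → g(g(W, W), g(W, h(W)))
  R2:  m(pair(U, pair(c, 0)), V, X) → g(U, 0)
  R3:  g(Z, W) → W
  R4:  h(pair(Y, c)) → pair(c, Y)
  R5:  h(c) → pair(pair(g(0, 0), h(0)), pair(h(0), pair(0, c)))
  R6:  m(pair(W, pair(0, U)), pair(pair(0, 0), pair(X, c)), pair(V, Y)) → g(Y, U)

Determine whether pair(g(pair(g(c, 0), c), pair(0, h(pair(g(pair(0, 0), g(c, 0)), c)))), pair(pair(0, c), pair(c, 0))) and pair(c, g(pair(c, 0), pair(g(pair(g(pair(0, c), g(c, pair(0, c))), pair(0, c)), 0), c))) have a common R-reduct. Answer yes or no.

no — NF(t₁) = pair(pair(0, pair(c, 0)), pair(pair(0, c), pair(c, 0))), NF(t₂) = pair(c, pair(0, c))

Reduce t₁ = pair(g(pair(g(c, 0), c), pair(0, h(pair(g(pair(0, 0), g(c, 0)), c)))), pair(pair(0, c), pair(c, 0))):
1. pair(g(pair(g(c, 0), c), pair(0, h(pair(g(pair(0, 0), g(c, 0)), c)))), pair(pair(0, c), pair(c, 0)))  →  pair(pair(0, h(pair(g(pair(0, 0), g(c, 0)), c))), pair(pair(0, c), pair(c, 0)))   [R3 at 1]
2. pair(pair(0, h(pair(g(pair(0, 0), g(c, 0)), c))), pair(pair(0, c), pair(c, 0)))  →  pair(pair(0, pair(c, g(pair(0, 0), g(c, 0)))), pair(pair(0, c), pair(c, 0)))   [R4 at 1.2]
3. pair(pair(0, pair(c, g(pair(0, 0), g(c, 0)))), pair(pair(0, c), pair(c, 0)))  →  pair(pair(0, pair(c, g(c, 0))), pair(pair(0, c), pair(c, 0)))   [R3 at 1.2.2]
4. pair(pair(0, pair(c, g(c, 0))), pair(pair(0, c), pair(c, 0)))  →  pair(pair(0, pair(c, 0)), pair(pair(0, c), pair(c, 0)))   [R3 at 1.2.2]

Reduce t₂ = pair(c, g(pair(c, 0), pair(g(pair(g(pair(0, c), g(c, pair(0, c))), pair(0, c)), 0), c))):
1. pair(c, g(pair(c, 0), pair(g(pair(g(pair(0, c), g(c, pair(0, c))), pair(0, c)), 0), c)))  →  pair(c, pair(g(pair(g(pair(0, c), g(c, pair(0, c))), pair(0, c)), 0), c))   [R3 at 2]
2. pair(c, pair(g(pair(g(pair(0, c), g(c, pair(0, c))), pair(0, c)), 0), c))  →  pair(c, pair(0, c))   [R3 at 2.1]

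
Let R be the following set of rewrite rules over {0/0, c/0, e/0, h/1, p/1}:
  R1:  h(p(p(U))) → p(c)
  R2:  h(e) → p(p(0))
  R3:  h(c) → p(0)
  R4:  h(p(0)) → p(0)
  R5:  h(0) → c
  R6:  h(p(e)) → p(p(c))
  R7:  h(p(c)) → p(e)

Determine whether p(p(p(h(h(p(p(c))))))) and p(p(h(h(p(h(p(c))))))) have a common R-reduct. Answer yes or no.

Reduce t₁ = p(p(p(h(h(p(p(c))))))):
1. p(p(p(h(h(p(p(c)))))))  →  p(p(p(h(p(c)))))   [R1 at 1.1.1.1]
2. p(p(p(h(p(c)))))  →  p(p(p(p(e))))   [R7 at 1.1.1]

Reduce t₂ = p(p(h(h(p(h(p(c))))))):
1. p(p(h(h(p(h(p(c)))))))  →  p(p(h(h(p(p(e))))))   [R7 at 1.1.1.1.1]
2. p(p(h(h(p(p(e))))))  →  p(p(h(p(c))))   [R1 at 1.1.1]
3. p(p(h(p(c))))  →  p(p(p(e)))   [R7 at 1.1]

no — NF(t₁) = p(p(p(p(e)))), NF(t₂) = p(p(p(e)))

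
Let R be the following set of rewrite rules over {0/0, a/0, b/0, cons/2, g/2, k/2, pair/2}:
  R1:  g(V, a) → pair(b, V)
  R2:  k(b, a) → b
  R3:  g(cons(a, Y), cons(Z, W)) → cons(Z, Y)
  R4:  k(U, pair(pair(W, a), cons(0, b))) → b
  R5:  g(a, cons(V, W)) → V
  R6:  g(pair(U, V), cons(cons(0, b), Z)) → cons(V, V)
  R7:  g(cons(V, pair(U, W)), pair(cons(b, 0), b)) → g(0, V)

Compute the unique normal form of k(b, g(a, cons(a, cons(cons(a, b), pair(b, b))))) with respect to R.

1. k(b, g(a, cons(a, cons(cons(a, b), pair(b, b)))))  →  k(b, a)   [R5 at 2]
2. k(b, a)  →  b   [R2 at ε]

b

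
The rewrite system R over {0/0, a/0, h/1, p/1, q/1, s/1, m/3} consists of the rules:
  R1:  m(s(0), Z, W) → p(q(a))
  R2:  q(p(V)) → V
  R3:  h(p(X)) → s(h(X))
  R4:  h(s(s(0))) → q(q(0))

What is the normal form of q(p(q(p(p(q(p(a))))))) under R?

p(a)

1. q(p(q(p(p(q(p(a)))))))  →  q(p(p(q(p(a)))))   [R2 at ε]
2. q(p(p(q(p(a)))))  →  p(q(p(a)))   [R2 at ε]
3. p(q(p(a)))  →  p(a)   [R2 at 1]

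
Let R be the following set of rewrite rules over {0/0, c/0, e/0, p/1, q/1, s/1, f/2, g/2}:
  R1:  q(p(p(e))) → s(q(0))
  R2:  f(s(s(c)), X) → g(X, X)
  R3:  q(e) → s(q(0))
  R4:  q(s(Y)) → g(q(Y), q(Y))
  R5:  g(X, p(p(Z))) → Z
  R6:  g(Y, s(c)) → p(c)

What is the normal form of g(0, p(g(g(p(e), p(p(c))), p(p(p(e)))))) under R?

1. g(0, p(g(g(p(e), p(p(c))), p(p(p(e))))))  →  g(0, p(p(e)))   [R5 at 2.1]
2. g(0, p(p(e)))  →  e   [R5 at ε]

e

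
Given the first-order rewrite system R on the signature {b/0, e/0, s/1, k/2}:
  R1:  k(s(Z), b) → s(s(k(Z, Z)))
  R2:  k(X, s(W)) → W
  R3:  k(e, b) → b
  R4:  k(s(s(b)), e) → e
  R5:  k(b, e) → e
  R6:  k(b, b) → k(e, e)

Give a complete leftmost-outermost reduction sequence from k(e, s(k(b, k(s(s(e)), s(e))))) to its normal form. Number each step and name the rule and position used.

1. k(e, s(k(b, k(s(s(e)), s(e)))))  →  k(b, k(s(s(e)), s(e)))   [R2 at ε]
2. k(b, k(s(s(e)), s(e)))  →  k(b, e)   [R2 at 2]
3. k(b, e)  →  e   [R5 at ε]

e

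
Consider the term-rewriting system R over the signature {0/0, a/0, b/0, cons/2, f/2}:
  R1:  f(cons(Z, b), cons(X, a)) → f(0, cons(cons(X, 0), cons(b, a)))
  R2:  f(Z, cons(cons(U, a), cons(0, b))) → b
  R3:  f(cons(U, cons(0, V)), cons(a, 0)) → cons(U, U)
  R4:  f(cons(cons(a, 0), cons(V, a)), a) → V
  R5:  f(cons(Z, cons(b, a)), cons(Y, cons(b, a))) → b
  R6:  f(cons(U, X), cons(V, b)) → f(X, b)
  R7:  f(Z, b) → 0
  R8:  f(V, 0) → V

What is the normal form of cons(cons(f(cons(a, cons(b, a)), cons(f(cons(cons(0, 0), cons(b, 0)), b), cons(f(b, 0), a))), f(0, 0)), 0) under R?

1. cons(cons(f(cons(a, cons(b, a)), cons(f(cons(cons(0, 0), cons(b, 0)), b), cons(f(b, 0), a))), f(0, 0)), 0)  →  cons(cons(f(cons(a, cons(b, a)), cons(0, cons(f(b, 0), a))), f(0, 0)), 0)   [R7 at 1.1.2.1]
2. cons(cons(f(cons(a, cons(b, a)), cons(0, cons(f(b, 0), a))), f(0, 0)), 0)  →  cons(cons(f(cons(a, cons(b, a)), cons(0, cons(b, a))), f(0, 0)), 0)   [R8 at 1.1.2.2.1]
3. cons(cons(f(cons(a, cons(b, a)), cons(0, cons(b, a))), f(0, 0)), 0)  →  cons(cons(b, f(0, 0)), 0)   [R5 at 1.1]
4. cons(cons(b, f(0, 0)), 0)  →  cons(cons(b, 0), 0)   [R8 at 1.2]

cons(cons(b, 0), 0)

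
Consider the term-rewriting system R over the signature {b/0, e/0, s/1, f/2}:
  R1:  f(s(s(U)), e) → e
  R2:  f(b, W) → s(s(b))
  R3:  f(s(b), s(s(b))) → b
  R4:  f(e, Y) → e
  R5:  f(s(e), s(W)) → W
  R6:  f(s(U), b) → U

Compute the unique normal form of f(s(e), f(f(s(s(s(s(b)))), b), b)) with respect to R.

1. f(s(e), f(f(s(s(s(s(b)))), b), b))  →  f(s(e), f(s(s(s(b))), b))   [R6 at 2.1]
2. f(s(e), f(s(s(s(b))), b))  →  f(s(e), s(s(b)))   [R6 at 2]
3. f(s(e), s(s(b)))  →  s(b)   [R5 at ε]

s(b)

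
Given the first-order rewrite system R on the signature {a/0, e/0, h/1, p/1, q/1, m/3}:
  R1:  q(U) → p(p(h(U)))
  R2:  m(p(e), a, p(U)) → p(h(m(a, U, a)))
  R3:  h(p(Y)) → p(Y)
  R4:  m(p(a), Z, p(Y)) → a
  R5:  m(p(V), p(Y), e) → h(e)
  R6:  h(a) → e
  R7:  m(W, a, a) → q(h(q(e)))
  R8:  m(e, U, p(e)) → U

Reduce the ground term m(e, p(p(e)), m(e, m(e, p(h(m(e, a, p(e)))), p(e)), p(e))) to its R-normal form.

p(p(e))

1. m(e, p(p(e)), m(e, m(e, p(h(m(e, a, p(e)))), p(e)), p(e)))  →  m(e, p(p(e)), m(e, p(h(m(e, a, p(e)))), p(e)))   [R8 at 3]
2. m(e, p(p(e)), m(e, p(h(m(e, a, p(e)))), p(e)))  →  m(e, p(p(e)), p(h(m(e, a, p(e)))))   [R8 at 3]
3. m(e, p(p(e)), p(h(m(e, a, p(e)))))  →  m(e, p(p(e)), p(h(a)))   [R8 at 3.1.1]
4. m(e, p(p(e)), p(h(a)))  →  m(e, p(p(e)), p(e))   [R6 at 3.1]
5. m(e, p(p(e)), p(e))  →  p(p(e))   [R8 at ε]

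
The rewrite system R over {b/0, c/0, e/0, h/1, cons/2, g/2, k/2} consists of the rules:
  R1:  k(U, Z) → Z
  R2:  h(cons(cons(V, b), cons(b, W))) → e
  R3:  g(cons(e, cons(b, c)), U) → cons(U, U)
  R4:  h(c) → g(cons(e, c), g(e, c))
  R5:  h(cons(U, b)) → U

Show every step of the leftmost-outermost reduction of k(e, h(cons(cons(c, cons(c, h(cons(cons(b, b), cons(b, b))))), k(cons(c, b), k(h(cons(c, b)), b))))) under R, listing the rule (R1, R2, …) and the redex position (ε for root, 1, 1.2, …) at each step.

1. k(e, h(cons(cons(c, cons(c, h(cons(cons(b, b), cons(b, b))))), k(cons(c, b), k(h(cons(c, b)), b)))))  →  h(cons(cons(c, cons(c, h(cons(cons(b, b), cons(b, b))))), k(cons(c, b), k(h(cons(c, b)), b))))   [R1 at ε]
2. h(cons(cons(c, cons(c, h(cons(cons(b, b), cons(b, b))))), k(cons(c, b), k(h(cons(c, b)), b))))  →  h(cons(cons(c, cons(c, e)), k(cons(c, b), k(h(cons(c, b)), b))))   [R2 at 1.1.2.2]
3. h(cons(cons(c, cons(c, e)), k(cons(c, b), k(h(cons(c, b)), b))))  →  h(cons(cons(c, cons(c, e)), k(h(cons(c, b)), b)))   [R1 at 1.2]
4. h(cons(cons(c, cons(c, e)), k(h(cons(c, b)), b)))  →  h(cons(cons(c, cons(c, e)), b))   [R1 at 1.2]
5. h(cons(cons(c, cons(c, e)), b))  →  cons(c, cons(c, e))   [R5 at ε]

cons(c, cons(c, e))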